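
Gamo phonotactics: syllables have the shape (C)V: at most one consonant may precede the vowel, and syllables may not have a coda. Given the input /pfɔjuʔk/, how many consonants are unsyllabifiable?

Under (C)V, the unsyllabifiable consonants are /p/, /ʔ/, /k/ (no codas are permitted; onsets are limited to one consonant).

3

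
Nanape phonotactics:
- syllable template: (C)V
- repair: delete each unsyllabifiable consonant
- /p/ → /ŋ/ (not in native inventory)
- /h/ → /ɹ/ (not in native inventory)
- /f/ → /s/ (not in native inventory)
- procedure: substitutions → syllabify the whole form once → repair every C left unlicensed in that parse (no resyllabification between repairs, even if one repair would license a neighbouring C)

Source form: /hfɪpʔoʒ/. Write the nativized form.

Substitution: /h/ → /ɹ/, /f/ → /s/, /p/ → /ŋ/, giving /ɹsɪŋʔoʒ/.
Syllabifying with onset maximization leaves /ɹ/, /ŋ/, /ʒ/ stranded (no codas are permitted; onsets are limited to one consonant).
Deleting the stranded consonants removes /ɹ/, /ŋ/, /ʒ/.

sɪʔo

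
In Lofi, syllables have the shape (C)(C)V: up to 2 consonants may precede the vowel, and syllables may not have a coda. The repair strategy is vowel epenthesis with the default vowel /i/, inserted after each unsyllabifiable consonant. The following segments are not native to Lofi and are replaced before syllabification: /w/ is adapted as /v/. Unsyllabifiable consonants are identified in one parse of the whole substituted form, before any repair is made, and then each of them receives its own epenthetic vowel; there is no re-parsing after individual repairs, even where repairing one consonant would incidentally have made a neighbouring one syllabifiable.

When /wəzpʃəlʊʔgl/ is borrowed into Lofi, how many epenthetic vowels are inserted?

After substitution the input is /vəzpʃəlʊʔgl/.
The unsyllabifiable consonants are /z/, /ʔ/, /g/, /l/; each receives one epenthetic vowel.

4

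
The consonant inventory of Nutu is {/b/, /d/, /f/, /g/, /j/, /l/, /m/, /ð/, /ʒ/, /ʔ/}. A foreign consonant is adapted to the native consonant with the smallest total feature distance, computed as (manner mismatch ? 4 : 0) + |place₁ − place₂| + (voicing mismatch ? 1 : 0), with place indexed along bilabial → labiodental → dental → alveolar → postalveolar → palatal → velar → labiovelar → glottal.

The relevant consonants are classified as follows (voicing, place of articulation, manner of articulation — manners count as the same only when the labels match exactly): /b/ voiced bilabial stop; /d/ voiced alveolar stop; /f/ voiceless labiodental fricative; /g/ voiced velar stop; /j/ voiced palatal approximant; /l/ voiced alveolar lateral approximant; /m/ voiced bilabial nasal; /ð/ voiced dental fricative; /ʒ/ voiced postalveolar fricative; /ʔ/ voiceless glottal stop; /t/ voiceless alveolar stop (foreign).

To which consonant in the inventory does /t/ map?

/d/ is closest: same manner (stop), place distance 0 (alveolar→alveolar), voicing differs (+1); total 1. Next closest is /b/ at distance 4.

d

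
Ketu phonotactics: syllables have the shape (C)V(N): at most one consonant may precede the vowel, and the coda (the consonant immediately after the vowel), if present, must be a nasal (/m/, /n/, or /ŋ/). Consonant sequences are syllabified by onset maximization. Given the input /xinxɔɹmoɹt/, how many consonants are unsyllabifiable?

The consonants /ɹ/, /ɹ/, /t/ cannot be parsed into a legal (C)V(N) syllable (only a nasal (/m/, /n/, or /ŋ/) is licensed in coda position; onsets are limited to one consonant).

3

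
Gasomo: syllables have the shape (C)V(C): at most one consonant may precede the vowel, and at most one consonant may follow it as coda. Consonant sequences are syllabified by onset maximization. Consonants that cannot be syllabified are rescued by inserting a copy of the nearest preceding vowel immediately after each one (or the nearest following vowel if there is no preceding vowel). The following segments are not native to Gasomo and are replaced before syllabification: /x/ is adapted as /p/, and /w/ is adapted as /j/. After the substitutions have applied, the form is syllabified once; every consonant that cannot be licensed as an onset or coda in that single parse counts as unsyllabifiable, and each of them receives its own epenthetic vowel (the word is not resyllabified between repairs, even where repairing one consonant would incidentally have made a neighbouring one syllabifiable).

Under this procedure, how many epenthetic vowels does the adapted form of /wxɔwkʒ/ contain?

3

After substitution the input is /jpɔjkʒ/.
The unsyllabifiable consonants are /j/, /k/, /ʒ/; each receives one epenthetic vowel.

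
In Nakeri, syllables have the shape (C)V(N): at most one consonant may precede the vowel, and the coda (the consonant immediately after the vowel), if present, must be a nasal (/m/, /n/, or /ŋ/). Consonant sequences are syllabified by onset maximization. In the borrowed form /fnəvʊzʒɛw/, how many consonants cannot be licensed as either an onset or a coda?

The consonants /f/, /z/, /w/ cannot be parsed into a legal (C)V(N) syllable (only a nasal (/m/, /n/, or /ŋ/) is licensed in coda position; onsets are limited to one consonant).

3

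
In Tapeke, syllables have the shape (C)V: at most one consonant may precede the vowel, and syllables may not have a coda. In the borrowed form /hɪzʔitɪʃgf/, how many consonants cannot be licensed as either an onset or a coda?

Under (C)V, the unsyllabifiable consonants are /z/, /ʃ/, /g/, /f/ (no codas are permitted; onsets are limited to one consonant).

4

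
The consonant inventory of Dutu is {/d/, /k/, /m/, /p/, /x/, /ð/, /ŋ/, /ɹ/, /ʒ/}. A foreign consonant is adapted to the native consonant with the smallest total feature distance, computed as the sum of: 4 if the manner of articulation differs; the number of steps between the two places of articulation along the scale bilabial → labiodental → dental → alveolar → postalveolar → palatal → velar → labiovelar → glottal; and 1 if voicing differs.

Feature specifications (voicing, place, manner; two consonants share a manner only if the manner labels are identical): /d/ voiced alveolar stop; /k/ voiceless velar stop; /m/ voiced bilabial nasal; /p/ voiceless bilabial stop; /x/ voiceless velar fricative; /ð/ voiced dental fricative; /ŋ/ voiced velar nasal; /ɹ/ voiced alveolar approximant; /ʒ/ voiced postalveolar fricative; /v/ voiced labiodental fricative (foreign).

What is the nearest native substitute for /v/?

ð

/ð/ is closest: same manner (fricative), place distance 1 (labiodental→dental), same voicing; total 1. Next closest is /ʒ/ at distance 3.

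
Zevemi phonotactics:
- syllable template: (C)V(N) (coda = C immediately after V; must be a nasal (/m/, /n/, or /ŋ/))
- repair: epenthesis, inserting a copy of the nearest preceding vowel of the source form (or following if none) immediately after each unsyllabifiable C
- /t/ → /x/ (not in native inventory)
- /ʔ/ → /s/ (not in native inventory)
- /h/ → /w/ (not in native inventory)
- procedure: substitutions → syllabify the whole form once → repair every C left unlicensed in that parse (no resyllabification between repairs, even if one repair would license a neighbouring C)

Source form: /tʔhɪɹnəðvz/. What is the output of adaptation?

Substitution: /t/ → /x/, /ʔ/ → /s/, /h/ → /w/, giving /xswɪɹnəðvz/.
Under (C)V(N), the unsyllabifiable consonants are /x/, /s/, /ɹ/, /ð/, /v/, /z/ (only a nasal (/m/, /n/, or /ŋ/) is licensed in coda position; onsets are limited to one consonant).
Each unlicensed consonant becomes the onset of a new syllable: /x/ → /xɪ/, /s/ → /sɪ/, /ɹ/ → /ɹɪ/, /ð/ → /ðə/, /v/ → /və/, /z/ → /zə/.

xɪsɪwɪɹɪnəðəvəzə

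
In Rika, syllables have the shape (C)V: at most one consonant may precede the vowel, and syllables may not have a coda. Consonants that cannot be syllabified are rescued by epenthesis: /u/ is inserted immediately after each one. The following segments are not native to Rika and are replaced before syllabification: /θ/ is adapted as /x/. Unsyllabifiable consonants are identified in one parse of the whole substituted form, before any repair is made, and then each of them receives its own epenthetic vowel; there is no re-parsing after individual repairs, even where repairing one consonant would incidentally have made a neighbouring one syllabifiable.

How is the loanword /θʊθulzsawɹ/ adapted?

xʊxuluzusawuɹu

Substitution: /θ/ → /x/, giving /xʊxulzsawɹ/.
Syllabifying with onset maximization leaves /l/, /z/, /w/, /ɹ/ stranded (no codas are permitted; onsets are limited to one consonant).
Epenthesis after each stranded consonant: /l/ → /lu/, /z/ → /zu/, /w/ → /wu/, /ɹ/ → /ɹu/.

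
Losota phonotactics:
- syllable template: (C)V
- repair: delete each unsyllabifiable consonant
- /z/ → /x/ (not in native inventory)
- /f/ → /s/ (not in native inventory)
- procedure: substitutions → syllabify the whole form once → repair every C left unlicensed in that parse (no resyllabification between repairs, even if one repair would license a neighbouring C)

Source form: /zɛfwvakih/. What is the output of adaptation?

xɛvaki

Substitution: /z/ → /x/, /f/ → /s/, giving /xɛswvakih/.
Syllabifying with onset maximization leaves /s/, /w/, /h/ stranded (no codas are permitted; onsets are limited to one consonant).
Deletion applies to /s/, /w/, /h/.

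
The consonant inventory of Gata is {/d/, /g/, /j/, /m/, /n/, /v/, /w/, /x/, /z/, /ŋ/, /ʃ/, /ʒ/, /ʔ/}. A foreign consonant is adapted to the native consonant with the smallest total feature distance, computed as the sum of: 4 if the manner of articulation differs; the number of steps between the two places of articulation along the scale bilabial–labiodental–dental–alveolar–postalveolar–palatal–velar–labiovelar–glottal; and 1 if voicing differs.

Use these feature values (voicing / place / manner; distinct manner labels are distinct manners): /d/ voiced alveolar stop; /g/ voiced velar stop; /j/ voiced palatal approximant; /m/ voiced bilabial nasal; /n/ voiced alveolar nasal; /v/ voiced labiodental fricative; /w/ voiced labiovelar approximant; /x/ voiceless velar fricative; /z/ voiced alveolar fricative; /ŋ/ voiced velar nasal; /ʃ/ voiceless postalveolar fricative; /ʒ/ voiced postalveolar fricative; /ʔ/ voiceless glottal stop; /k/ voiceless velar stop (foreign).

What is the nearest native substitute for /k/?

/g/ is closest: same manner (stop), place distance 0 (velar→velar), voicing differs (+1); total 1. Next closest is /ʔ/ at distance 2.

g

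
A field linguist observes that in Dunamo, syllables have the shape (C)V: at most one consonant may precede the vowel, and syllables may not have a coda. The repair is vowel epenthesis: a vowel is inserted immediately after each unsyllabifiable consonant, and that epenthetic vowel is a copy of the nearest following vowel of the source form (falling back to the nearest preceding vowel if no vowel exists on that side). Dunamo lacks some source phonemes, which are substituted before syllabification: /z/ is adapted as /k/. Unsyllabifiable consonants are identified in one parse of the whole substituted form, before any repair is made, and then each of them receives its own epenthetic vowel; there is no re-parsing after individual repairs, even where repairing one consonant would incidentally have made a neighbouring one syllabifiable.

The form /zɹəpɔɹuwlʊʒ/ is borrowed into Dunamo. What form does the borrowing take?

kəɹəpɔɹuwʊlʊʒʊ

Substitution: /z/ → /k/, giving /kɹəpɔɹuwlʊʒ/.
Under (C)V, the unsyllabifiable consonants are /k/, /w/, /ʒ/ (no codas are permitted; onsets are limited to one consonant).
Inserting the epenthetic vowel yields /k/ → /kə/, /w/ → /wʊ/, /ʒ/ → /ʒʊ/.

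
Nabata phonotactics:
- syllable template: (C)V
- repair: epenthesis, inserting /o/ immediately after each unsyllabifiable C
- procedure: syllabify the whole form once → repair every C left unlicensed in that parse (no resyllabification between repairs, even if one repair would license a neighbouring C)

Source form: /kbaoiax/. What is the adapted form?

kobaoiaxo

Syllabifying with onset maximization leaves /k/, /x/ stranded (no codas are permitted; onsets are limited to one consonant).
Epenthesis after each stranded consonant: /k/ → /ko/, /x/ → /xo/.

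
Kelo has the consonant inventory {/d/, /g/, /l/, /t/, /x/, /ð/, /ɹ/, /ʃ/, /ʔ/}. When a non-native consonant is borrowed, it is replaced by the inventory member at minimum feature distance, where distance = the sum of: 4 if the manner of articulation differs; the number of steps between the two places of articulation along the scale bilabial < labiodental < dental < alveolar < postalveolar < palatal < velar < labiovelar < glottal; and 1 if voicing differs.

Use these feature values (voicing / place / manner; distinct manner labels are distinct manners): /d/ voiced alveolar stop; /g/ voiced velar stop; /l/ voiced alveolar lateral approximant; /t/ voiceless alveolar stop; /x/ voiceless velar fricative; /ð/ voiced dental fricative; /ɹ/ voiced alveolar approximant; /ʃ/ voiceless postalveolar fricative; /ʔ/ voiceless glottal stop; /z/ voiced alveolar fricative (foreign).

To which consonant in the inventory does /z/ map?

/ð/ is closest: same manner (fricative), place distance 1 (alveolar→dental), same voicing; total 1. Next closest is /ʃ/ at distance 2.

ð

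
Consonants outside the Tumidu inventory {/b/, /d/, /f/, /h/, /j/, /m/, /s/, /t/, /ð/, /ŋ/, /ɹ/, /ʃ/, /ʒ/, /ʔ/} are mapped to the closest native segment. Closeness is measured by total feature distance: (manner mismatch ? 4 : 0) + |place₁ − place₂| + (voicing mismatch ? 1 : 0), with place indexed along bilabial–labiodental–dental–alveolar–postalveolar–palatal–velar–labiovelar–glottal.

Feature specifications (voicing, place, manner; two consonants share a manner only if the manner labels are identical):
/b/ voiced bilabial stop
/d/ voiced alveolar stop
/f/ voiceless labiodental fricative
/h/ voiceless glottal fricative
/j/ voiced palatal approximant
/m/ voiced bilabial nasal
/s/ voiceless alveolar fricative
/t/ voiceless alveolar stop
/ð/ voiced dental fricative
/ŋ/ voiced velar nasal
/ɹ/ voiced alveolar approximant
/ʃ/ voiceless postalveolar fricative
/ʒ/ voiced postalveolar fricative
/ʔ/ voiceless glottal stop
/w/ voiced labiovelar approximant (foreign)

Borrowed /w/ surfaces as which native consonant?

/j/ is closest: same manner (approximant), place distance 2 (labiovelar→palatal), same voicing; total 2. Next closest is /ɹ/ at distance 4.

j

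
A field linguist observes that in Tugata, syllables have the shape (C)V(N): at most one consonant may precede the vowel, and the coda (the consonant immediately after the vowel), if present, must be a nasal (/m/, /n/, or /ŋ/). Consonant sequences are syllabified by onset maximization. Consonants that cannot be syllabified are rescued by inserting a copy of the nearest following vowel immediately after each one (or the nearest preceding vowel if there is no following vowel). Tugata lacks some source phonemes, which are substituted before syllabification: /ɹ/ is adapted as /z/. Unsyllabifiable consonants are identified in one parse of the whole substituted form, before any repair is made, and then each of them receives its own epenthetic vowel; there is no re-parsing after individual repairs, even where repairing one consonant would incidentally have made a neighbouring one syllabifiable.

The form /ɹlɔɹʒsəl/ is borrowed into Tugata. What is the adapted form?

zɔlɔzəʒəsələ

Substitution: /ɹ/ → /z/, giving /zlɔzʒsəl/.
Under (C)V(N), the unsyllabifiable consonants are /z/, /z/, /ʒ/, /l/ (only a nasal (/m/, /n/, or /ŋ/) is licensed in coda position; onsets are limited to one consonant).
Epenthesis after each stranded consonant: /z/ → /zɔ/, /z/ → /zə/, /ʒ/ → /ʒə/, /l/ → /lə/.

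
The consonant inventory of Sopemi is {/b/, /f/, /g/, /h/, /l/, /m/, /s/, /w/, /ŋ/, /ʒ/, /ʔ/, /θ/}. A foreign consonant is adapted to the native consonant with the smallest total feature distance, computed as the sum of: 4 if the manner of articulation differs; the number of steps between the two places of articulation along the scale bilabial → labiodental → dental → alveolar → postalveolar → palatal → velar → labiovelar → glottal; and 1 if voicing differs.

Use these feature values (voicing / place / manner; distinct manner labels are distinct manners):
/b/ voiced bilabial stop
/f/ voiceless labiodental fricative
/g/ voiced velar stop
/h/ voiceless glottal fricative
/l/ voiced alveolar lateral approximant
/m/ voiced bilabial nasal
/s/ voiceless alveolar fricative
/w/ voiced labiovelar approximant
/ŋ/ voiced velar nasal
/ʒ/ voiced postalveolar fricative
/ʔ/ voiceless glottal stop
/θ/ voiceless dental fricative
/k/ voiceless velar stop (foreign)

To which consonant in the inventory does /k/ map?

g

/g/ is closest: same manner (stop), place distance 0 (velar→velar), voicing differs (+1); total 1. Next closest is /ʔ/ at distance 2.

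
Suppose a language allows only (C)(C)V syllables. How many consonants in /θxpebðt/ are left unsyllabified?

Syllabifying with onset maximization leaves /θ/, /b/, /ð/, /t/ stranded (no codas are permitted; onsets may contain at most 2 consonants).

4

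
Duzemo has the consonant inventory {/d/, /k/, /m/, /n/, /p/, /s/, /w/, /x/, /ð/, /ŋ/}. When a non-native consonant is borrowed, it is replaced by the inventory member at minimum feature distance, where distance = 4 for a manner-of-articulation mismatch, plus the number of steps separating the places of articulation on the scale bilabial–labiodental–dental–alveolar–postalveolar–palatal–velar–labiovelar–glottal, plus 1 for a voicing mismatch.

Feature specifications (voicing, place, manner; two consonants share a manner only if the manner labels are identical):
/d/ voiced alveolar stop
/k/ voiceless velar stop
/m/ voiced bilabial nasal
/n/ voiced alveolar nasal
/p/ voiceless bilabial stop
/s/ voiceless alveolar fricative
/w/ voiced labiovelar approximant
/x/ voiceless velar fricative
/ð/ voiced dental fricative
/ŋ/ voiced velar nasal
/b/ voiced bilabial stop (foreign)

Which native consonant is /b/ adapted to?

p

/p/ is closest: same manner (stop), place distance 0 (bilabial→bilabial), voicing differs (+1); total 1. Next closest is /d/ at distance 3.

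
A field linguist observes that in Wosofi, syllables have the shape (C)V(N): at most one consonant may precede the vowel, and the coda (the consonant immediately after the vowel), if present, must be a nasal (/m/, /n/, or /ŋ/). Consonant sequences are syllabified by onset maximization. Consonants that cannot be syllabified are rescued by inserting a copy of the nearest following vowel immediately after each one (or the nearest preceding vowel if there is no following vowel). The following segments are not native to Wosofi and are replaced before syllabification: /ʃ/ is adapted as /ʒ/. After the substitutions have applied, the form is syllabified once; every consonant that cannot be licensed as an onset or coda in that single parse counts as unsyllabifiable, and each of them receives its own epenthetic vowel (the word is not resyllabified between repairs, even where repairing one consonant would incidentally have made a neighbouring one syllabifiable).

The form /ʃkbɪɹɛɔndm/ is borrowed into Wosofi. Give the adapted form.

ʒɪkɪbɪɹɛɔndɔmɔ

Substitution: /ʃ/ → /ʒ/, giving /ʒkbɪɹɛɔndm/.
Under (C)V(N), the unsyllabifiable consonants are /ʒ/, /k/, /d/, /m/ (only a nasal (/m/, /n/, or /ŋ/) is licensed in coda position; onsets are limited to one consonant).
Epenthesis after each stranded consonant: /ʒ/ → /ʒɪ/, /k/ → /kɪ/, /d/ → /dɔ/, /m/ → /mɔ/.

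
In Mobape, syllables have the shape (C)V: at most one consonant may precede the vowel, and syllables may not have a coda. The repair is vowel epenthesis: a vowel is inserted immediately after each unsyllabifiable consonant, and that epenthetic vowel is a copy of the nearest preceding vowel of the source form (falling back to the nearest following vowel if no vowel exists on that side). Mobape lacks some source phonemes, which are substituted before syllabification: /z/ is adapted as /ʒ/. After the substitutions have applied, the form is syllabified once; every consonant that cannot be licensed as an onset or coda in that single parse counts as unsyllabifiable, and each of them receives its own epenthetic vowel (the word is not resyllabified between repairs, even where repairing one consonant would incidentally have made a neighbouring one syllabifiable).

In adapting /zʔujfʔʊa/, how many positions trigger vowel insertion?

3

After substitution the input is /ʒʔujfʔʊa/.
The unsyllabifiable consonants are /ʒ/, /j/, /f/; each receives one epenthetic vowel.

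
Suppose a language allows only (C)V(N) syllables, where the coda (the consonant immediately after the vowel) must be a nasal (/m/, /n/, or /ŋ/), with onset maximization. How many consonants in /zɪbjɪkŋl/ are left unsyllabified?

4

The consonants /b/, /k/, /ŋ/, /l/ cannot be parsed into a legal (C)V(N) syllable (only a nasal (/m/, /n/, or /ŋ/) is licensed in coda position; onsets are limited to one consonant).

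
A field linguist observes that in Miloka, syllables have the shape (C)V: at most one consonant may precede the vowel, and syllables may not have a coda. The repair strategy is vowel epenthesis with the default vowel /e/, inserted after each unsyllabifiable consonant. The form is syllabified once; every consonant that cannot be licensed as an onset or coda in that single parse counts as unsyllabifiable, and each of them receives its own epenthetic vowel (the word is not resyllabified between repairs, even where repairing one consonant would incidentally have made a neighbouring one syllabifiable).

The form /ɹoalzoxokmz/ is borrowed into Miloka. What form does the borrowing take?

ɹoalezoxokemeze

The consonants /l/, /k/, /m/, /z/ cannot be parsed into a legal (C)V syllable (no codas are permitted; onsets are limited to one consonant).
Epenthesis after each stranded consonant: /l/ → /le/, /k/ → /ke/, /m/ → /me/, /z/ → /ze/.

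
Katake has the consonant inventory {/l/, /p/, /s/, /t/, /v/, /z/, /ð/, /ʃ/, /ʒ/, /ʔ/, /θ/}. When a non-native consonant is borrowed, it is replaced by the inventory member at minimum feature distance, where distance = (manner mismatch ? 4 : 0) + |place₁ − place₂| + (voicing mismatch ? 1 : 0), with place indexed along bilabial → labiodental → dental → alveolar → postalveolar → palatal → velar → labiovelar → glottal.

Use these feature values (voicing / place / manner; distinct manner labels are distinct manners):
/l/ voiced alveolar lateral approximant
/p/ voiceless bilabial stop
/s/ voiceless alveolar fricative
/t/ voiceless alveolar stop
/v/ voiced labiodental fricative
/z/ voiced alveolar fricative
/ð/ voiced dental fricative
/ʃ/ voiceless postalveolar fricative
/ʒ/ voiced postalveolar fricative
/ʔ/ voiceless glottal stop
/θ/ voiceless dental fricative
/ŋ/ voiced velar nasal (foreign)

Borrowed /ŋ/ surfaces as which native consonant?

/ʒ/ is closest: manner differs (nasal→fricative, +4), place distance 2 (velar→postalveolar), same voicing; total 6. Next closest is /l/ at distance 7.

ʒ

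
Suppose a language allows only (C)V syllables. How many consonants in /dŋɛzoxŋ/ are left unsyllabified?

3

Syllabifying with onset maximization leaves /d/, /x/, /ŋ/ stranded (no codas are permitted; onsets are limited to one consonant).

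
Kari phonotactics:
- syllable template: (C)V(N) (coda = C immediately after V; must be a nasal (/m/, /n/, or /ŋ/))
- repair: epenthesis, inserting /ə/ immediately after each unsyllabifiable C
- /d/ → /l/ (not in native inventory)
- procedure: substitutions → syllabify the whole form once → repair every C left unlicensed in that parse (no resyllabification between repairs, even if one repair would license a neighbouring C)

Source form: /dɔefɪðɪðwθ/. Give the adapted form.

lɔefɪðɪðəwəθə

Substitution: /d/ → /l/, giving /lɔefɪðɪðwθ/.
Syllabifying with onset maximization leaves /ð/, /w/, /θ/ stranded (only a nasal (/m/, /n/, or /ŋ/) is licensed in coda position; onsets are limited to one consonant).
Inserting the epenthetic vowel yields /ð/ → /ðə/, /w/ → /wə/, /θ/ → /θə/.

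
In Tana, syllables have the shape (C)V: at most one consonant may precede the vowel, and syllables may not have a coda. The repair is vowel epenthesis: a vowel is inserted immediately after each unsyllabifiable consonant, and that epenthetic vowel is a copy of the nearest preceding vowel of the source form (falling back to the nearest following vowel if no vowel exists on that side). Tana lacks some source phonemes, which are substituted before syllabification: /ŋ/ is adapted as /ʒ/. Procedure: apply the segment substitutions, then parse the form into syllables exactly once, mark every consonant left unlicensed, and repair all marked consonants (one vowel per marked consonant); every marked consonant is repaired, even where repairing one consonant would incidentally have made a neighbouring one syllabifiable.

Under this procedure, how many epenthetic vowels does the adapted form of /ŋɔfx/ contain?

2

After substitution the input is /ʒɔfx/.
The unsyllabifiable consonants are /f/, /x/; each receives one epenthetic vowel.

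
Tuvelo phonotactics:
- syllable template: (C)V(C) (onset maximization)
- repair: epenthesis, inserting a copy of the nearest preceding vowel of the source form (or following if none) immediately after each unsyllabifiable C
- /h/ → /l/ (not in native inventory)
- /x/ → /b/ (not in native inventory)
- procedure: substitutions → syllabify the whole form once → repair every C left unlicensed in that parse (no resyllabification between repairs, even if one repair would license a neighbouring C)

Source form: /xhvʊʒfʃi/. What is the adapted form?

Substitution: /x/ → /b/, /h/ → /l/, giving /blvʊʒfʃi/.
The consonants /b/, /l/, /f/ cannot be parsed into a legal (C)V(C) syllable (at most one coda consonant is licensed; onsets are limited to one consonant).
Inserting the epenthetic vowel yields /b/ → /bʊ/, /l/ → /lʊ/, /f/ → /fʊ/.

bʊlʊvʊʒfʊʃi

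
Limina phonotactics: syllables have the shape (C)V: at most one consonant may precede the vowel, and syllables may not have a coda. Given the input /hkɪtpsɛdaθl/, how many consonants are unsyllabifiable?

The consonants /h/, /t/, /p/, /θ/, /l/ cannot be parsed into a legal (C)V syllable (no codas are permitted; onsets are limited to one consonant).

5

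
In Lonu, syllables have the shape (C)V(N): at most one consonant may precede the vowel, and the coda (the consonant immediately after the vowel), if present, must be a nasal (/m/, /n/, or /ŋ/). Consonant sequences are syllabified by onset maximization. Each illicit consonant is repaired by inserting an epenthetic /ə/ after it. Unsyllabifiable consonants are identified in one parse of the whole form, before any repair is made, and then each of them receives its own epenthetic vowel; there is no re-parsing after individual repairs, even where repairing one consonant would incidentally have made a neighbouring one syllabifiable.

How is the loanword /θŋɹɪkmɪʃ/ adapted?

Syllabifying with onset maximization leaves /θ/, /ŋ/, /k/, /ʃ/ stranded (only a nasal (/m/, /n/, or /ŋ/) is licensed in coda position; onsets are limited to one consonant).
Inserting the epenthetic vowel yields /θ/ → /θə/, /ŋ/ → /ŋə/, /k/ → /kə/, /ʃ/ → /ʃə/.

θəŋəɹɪkəmɪʃə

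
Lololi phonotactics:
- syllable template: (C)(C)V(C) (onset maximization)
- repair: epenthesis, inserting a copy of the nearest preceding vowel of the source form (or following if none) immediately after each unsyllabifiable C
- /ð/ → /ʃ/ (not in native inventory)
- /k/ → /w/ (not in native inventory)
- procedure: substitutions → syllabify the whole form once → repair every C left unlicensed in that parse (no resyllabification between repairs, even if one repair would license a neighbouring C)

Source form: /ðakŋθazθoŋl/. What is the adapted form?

ʃawŋθazθoŋlo

Substitution: /ð/ → /ʃ/, /k/ → /w/, giving /ʃawŋθazθoŋl/.
Syllabifying with onset maximization leaves /l/ stranded (at most one coda consonant is licensed; onsets may contain at most 2 consonants).
Inserting the epenthetic vowel yields /l/ → /lo/.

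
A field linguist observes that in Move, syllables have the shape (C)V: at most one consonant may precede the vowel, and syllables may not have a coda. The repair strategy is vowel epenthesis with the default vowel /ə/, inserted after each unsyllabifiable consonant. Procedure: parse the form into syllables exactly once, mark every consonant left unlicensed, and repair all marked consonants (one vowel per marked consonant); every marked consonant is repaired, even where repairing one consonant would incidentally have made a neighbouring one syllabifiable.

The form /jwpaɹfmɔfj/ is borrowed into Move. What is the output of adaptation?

Syllabifying with onset maximization leaves /j/, /w/, /ɹ/, /f/, /f/, /j/ stranded (no codas are permitted; onsets are limited to one consonant).
Inserting the epenthetic vowel yields /j/ → /jə/, /w/ → /wə/, /ɹ/ → /ɹə/, /f/ → /fə/, /f/ → /fə/, /j/ → /jə/.

jəwəpaɹəfəmɔfəjə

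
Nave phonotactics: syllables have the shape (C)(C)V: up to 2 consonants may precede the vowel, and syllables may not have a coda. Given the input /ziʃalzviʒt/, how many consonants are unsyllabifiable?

3

Under (C)(C)V, the unsyllabifiable consonants are /l/, /ʒ/, /t/ (no codas are permitted; onsets may contain at most 2 consonants).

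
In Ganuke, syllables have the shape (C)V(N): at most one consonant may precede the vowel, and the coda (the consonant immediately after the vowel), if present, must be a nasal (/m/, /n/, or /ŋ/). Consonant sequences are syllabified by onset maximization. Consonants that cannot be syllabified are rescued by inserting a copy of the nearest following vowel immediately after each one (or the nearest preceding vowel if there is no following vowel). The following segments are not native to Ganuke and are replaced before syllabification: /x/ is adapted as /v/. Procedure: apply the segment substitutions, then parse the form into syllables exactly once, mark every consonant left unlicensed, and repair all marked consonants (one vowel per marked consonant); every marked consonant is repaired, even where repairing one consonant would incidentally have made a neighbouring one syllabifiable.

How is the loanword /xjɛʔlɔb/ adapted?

Substitution: /x/ → /v/, giving /vjɛʔlɔb/.
Syllabifying with onset maximization leaves /v/, /ʔ/, /b/ stranded (only a nasal (/m/, /n/, or /ŋ/) is licensed in coda position; onsets are limited to one consonant).
Each unlicensed consonant becomes the onset of a new syllable: /v/ → /vɛ/, /ʔ/ → /ʔɔ/, /b/ → /bɔ/.

vɛjɛʔɔlɔbɔ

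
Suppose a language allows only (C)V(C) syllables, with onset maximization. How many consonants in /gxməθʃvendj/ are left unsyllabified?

5

Syllabifying with onset maximization leaves /g/, /x/, /ʃ/, /d/, /j/ stranded (at most one coda consonant is licensed; onsets are limited to one consonant).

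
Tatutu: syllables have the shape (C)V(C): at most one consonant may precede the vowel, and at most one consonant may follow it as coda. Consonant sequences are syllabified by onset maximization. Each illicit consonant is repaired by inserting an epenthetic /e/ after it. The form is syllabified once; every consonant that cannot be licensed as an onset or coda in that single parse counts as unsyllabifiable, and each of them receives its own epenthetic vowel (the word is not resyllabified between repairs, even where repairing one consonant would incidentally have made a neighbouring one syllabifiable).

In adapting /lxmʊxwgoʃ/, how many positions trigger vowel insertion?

3

The unsyllabifiable consonants are /l/, /x/, /w/; each receives one epenthetic vowel.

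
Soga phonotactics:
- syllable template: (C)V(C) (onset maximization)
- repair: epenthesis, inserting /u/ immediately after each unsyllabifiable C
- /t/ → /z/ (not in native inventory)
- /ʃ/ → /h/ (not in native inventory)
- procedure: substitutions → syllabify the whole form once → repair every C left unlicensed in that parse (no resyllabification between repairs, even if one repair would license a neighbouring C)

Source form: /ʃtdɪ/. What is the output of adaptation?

huzudɪ

Substitution: /ʃ/ → /h/, /t/ → /z/, giving /hzdɪ/.
The consonants /h/, /z/ cannot be parsed into a legal (C)V(C) syllable (at most one coda consonant is licensed; onsets are limited to one consonant).
Epenthesis after each stranded consonant: /h/ → /hu/, /z/ → /zu/.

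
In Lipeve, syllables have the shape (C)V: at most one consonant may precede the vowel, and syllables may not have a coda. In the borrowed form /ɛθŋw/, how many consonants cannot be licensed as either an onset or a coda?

Under (C)V, the unsyllabifiable consonants are /θ/, /ŋ/, /w/ (no codas are permitted; onsets are limited to one consonant).

3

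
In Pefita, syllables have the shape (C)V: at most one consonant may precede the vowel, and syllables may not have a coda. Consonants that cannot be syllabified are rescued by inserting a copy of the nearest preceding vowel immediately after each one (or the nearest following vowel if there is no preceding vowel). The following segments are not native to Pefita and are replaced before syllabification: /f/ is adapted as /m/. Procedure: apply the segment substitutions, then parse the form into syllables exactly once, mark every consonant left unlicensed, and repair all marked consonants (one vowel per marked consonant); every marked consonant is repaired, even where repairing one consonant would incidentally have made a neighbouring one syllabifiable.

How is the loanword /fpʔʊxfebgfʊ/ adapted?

Substitution: /f/ → /m/, giving /mpʔʊxmebgmʊ/.
Syllabifying with onset maximization leaves /m/, /p/, /x/, /b/, /g/ stranded (no codas are permitted; onsets are limited to one consonant).
Each unlicensed consonant becomes the onset of a new syllable: /m/ → /mʊ/, /p/ → /pʊ/, /x/ → /xʊ/, /b/ → /be/, /g/ → /ge/.

mʊpʊʔʊxʊmebegemʊ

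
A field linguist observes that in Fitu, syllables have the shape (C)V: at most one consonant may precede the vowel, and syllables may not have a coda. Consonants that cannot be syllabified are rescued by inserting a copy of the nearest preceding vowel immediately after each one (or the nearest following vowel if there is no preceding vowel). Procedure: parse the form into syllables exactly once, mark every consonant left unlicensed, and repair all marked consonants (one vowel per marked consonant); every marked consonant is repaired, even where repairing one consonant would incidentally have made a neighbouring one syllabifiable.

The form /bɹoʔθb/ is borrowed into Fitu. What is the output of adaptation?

boɹoʔoθobo

The consonants /b/, /ʔ/, /θ/, /b/ cannot be parsed into a legal (C)V syllable (no codas are permitted; onsets are limited to one consonant).
Each unlicensed consonant becomes the onset of a new syllable: /b/ → /bo/, /ʔ/ → /ʔo/, /θ/ → /θo/, /b/ → /bo/.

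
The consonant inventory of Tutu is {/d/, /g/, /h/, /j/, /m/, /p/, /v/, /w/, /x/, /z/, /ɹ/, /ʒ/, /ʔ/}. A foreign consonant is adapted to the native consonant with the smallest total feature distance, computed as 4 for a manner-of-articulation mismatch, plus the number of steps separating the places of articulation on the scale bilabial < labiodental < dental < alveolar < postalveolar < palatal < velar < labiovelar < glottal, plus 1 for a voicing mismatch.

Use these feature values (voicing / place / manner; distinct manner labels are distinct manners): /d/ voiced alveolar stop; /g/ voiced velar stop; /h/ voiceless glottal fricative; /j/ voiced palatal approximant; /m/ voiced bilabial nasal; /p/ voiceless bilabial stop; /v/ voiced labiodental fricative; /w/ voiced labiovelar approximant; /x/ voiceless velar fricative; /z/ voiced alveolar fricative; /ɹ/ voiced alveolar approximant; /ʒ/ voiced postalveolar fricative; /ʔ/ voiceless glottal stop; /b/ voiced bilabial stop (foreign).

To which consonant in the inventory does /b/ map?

p

/p/ is closest: same manner (stop), place distance 0 (bilabial→bilabial), voicing differs (+1); total 1. Next closest is /d/ at distance 3.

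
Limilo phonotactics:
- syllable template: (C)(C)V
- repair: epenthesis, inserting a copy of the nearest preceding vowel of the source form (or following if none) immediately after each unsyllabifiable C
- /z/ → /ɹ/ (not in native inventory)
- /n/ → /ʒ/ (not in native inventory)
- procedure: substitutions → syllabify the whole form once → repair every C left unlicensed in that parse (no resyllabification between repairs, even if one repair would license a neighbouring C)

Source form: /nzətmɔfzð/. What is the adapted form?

ʒɹətmɔfɔɹɔðɔ

Substitution: /n/ → /ʒ/, /z/ → /ɹ/, giving /ʒɹətmɔfɹð/.
Syllabifying with onset maximization leaves /f/, /ɹ/, /ð/ stranded (no codas are permitted; onsets may contain at most 2 consonants).
Each unlicensed consonant becomes the onset of a new syllable: /f/ → /fɔ/, /ɹ/ → /ɹɔ/, /ð/ → /ðɔ/.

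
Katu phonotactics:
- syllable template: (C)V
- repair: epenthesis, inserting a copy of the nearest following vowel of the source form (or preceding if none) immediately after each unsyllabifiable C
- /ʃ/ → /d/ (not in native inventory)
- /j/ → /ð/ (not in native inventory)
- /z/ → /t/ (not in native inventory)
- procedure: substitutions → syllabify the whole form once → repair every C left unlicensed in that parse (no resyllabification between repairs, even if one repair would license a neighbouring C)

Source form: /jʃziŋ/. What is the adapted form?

ðiditiŋi

Substitution: /j/ → /ð/, /ʃ/ → /d/, /z/ → /t/, giving /ðdtiŋ/.
Under (C)V, the unsyllabifiable consonants are /ð/, /d/, /ŋ/ (no codas are permitted; onsets are limited to one consonant).
Inserting the epenthetic vowel yields /ð/ → /ði/, /d/ → /di/, /ŋ/ → /ŋi/.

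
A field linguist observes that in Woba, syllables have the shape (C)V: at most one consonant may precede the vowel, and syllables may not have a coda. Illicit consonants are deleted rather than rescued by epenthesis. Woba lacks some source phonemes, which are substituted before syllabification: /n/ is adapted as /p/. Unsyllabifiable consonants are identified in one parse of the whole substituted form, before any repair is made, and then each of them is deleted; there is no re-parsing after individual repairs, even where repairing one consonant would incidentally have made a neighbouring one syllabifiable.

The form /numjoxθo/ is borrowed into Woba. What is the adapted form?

Substitution: /n/ → /p/, giving /pumjoxθo/.
The consonants /m/, /x/ cannot be parsed into a legal (C)V syllable (no codas are permitted; onsets are limited to one consonant).
Deleting the stranded consonants removes /m/, /x/.

pujoθo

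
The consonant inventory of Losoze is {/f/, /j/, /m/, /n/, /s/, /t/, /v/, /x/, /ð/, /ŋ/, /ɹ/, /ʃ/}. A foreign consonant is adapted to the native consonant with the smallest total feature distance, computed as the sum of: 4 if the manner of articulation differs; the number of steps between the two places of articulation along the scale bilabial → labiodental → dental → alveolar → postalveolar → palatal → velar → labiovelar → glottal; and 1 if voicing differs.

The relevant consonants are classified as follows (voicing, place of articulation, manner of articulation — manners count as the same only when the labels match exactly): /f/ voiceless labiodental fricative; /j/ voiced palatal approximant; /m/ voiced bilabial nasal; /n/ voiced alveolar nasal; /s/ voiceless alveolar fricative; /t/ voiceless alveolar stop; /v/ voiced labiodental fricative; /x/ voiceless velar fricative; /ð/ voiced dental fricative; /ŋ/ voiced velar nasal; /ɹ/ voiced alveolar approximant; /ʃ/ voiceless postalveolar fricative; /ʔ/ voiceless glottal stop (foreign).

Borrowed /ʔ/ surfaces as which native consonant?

t

/t/ is closest: same manner (stop), place distance 5 (glottal→alveolar), same voicing; total 5. Next closest is /x/ at distance 6.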